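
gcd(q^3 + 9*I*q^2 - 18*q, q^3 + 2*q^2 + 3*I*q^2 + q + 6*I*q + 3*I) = q + 3*I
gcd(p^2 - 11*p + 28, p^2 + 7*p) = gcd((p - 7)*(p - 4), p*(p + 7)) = 1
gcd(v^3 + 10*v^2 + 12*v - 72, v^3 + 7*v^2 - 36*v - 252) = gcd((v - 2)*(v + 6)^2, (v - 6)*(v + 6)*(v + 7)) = v + 6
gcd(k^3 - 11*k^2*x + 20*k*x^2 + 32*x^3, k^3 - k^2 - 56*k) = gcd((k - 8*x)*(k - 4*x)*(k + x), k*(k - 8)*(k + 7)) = 1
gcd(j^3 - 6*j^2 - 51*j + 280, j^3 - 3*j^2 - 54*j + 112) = j^2 - j - 56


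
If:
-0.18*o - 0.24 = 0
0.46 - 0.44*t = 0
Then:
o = -1.33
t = 1.05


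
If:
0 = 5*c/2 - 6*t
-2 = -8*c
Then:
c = 1/4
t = 5/48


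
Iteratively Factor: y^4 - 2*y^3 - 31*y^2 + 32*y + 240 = (y - 5)*(y^3 + 3*y^2 - 16*y - 48) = (y - 5)*(y - 4)*(y^2 + 7*y + 12) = (y - 5)*(y - 4)*(y + 3)*(y + 4)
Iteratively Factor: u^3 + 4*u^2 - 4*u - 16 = (u + 4)*(u^2 - 4) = (u + 2)*(u + 4)*(u - 2)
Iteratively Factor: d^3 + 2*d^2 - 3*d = (d)*(d^2 + 2*d - 3) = d*(d + 3)*(d - 1)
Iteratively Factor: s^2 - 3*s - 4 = (s - 4)*(s + 1)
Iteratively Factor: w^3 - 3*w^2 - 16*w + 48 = (w - 4)*(w^2 + w - 12) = (w - 4)*(w + 4)*(w - 3)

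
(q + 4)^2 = q^2 + 8*q + 16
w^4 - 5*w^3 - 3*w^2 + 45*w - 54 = (w - 3)^2*(w - 2)*(w + 3)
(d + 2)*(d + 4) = d^2 + 6*d + 8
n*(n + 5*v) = n^2 + 5*n*v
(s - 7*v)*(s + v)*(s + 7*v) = s^3 + s^2*v - 49*s*v^2 - 49*v^3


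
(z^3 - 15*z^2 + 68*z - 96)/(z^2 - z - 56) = (z^2 - 7*z + 12)/(z + 7)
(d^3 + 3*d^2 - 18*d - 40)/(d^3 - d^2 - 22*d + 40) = (d + 2)/(d - 2)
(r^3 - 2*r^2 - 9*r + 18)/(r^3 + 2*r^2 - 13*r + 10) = (r^2 - 9)/(r^2 + 4*r - 5)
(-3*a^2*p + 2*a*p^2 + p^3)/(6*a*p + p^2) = (-3*a^2 + 2*a*p + p^2)/(6*a + p)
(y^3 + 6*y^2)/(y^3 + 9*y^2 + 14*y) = y*(y + 6)/(y^2 + 9*y + 14)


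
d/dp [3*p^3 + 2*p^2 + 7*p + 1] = 9*p^2 + 4*p + 7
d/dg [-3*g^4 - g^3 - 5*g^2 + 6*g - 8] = -12*g^3 - 3*g^2 - 10*g + 6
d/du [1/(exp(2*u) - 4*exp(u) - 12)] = 2*(2 - exp(u))*exp(u)/(-exp(2*u) + 4*exp(u) + 12)^2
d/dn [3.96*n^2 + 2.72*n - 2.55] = 7.92*n + 2.72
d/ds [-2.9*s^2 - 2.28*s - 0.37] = -5.8*s - 2.28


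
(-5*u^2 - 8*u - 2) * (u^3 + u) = -5*u^5 - 8*u^4 - 7*u^3 - 8*u^2 - 2*u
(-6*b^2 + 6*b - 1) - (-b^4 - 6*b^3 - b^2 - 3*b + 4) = b^4 + 6*b^3 - 5*b^2 + 9*b - 5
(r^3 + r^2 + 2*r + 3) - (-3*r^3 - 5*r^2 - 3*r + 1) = 4*r^3 + 6*r^2 + 5*r + 2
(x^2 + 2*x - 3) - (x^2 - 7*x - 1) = 9*x - 2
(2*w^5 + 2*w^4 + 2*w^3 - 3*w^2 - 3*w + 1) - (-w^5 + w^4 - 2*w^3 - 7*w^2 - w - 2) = 3*w^5 + w^4 + 4*w^3 + 4*w^2 - 2*w + 3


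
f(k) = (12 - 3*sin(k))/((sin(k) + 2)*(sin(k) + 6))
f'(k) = -(12 - 3*sin(k))*cos(k)/((sin(k) + 2)*(sin(k) + 6)^2) - (12 - 3*sin(k))*cos(k)/((sin(k) + 2)^2*(sin(k) + 6)) - 3*cos(k)/((sin(k) + 2)*(sin(k) + 6))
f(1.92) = 0.45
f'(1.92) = 0.12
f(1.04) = 0.48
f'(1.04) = -0.20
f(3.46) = 1.35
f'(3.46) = 1.28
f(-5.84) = 0.69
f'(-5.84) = -0.53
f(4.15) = 2.44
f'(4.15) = 1.65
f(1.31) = 0.44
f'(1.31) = -0.09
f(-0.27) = 1.29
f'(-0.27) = -1.22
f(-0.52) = 1.63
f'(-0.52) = -1.51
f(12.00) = 1.70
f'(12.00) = -1.56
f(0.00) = 1.00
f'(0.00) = -0.92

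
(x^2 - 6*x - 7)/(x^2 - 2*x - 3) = (x - 7)/(x - 3)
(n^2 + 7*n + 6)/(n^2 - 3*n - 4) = (n + 6)/(n - 4)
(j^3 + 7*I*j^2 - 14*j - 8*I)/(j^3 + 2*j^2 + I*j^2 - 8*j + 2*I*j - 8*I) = (j^2 + 6*I*j - 8)/(j^2 + 2*j - 8)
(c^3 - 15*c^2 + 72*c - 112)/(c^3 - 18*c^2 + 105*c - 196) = (c - 4)/(c - 7)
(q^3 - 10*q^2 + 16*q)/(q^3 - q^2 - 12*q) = (-q^2 + 10*q - 16)/(-q^2 + q + 12)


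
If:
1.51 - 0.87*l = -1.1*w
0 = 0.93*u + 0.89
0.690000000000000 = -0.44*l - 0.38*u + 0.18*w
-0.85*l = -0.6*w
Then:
No Solution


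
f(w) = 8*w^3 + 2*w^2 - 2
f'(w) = 24*w^2 + 4*w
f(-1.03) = -8.62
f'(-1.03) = 21.34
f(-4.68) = -778.22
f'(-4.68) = 506.94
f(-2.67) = -140.02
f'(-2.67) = 160.41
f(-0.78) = -4.58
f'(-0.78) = 11.48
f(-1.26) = -14.83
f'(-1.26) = 33.06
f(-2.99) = -197.97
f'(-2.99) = 202.60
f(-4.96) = -928.99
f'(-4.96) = 570.60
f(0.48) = -0.65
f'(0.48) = 7.45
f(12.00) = 14110.00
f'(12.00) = 3504.00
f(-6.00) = -1658.00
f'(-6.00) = 840.00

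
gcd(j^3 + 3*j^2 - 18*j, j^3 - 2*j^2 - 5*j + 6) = j - 3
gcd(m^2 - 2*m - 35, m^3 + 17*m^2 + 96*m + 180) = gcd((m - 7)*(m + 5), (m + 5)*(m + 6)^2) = m + 5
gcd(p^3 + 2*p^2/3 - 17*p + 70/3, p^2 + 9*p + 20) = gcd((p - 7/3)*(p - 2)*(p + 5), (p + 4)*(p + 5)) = p + 5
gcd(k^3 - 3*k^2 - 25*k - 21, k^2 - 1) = k + 1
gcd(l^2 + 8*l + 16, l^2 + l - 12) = l + 4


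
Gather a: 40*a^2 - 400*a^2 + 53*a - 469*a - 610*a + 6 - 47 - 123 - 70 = -360*a^2 - 1026*a - 234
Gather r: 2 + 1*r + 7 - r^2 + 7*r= -r^2 + 8*r + 9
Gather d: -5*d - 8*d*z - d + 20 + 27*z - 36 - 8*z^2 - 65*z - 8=d*(-8*z - 6) - 8*z^2 - 38*z - 24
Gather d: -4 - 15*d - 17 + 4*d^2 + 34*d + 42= 4*d^2 + 19*d + 21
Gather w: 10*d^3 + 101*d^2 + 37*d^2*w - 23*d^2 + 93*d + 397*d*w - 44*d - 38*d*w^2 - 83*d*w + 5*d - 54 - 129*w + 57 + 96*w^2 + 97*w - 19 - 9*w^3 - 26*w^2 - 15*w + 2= 10*d^3 + 78*d^2 + 54*d - 9*w^3 + w^2*(70 - 38*d) + w*(37*d^2 + 314*d - 47) - 14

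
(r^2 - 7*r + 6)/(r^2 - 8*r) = (r^2 - 7*r + 6)/(r*(r - 8))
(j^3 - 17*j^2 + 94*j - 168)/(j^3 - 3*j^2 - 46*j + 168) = (j - 7)/(j + 7)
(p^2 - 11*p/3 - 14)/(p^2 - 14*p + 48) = (p + 7/3)/(p - 8)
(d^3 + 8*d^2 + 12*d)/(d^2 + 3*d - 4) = d*(d^2 + 8*d + 12)/(d^2 + 3*d - 4)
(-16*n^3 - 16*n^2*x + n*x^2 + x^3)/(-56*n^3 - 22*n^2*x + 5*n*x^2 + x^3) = (4*n^2 + 5*n*x + x^2)/(14*n^2 + 9*n*x + x^2)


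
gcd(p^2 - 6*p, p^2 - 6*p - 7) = 1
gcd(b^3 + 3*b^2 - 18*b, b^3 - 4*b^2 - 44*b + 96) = b + 6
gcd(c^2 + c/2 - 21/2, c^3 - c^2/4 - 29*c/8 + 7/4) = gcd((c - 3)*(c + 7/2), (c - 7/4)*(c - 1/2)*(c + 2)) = 1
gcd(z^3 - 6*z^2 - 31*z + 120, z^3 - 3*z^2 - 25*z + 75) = z^2 + 2*z - 15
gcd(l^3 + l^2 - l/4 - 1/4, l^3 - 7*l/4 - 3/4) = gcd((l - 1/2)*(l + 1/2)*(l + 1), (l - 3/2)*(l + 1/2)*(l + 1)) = l^2 + 3*l/2 + 1/2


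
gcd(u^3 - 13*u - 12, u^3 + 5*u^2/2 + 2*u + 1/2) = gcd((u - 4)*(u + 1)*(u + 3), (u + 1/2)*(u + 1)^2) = u + 1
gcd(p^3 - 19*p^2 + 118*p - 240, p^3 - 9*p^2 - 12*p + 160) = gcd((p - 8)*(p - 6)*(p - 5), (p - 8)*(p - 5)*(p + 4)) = p^2 - 13*p + 40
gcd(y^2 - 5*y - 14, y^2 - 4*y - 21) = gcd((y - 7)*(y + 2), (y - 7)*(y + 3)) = y - 7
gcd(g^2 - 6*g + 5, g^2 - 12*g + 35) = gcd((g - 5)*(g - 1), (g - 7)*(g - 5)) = g - 5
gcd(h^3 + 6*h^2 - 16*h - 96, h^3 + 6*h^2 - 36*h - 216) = h + 6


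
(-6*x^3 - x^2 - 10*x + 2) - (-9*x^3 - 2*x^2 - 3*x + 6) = 3*x^3 + x^2 - 7*x - 4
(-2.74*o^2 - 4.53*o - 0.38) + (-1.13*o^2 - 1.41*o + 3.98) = -3.87*o^2 - 5.94*o + 3.6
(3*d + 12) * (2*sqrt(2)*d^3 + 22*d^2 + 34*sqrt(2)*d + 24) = 6*sqrt(2)*d^4 + 24*sqrt(2)*d^3 + 66*d^3 + 102*sqrt(2)*d^2 + 264*d^2 + 72*d + 408*sqrt(2)*d + 288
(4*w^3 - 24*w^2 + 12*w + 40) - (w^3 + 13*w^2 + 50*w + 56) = 3*w^3 - 37*w^2 - 38*w - 16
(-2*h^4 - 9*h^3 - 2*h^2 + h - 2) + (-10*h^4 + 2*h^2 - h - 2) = -12*h^4 - 9*h^3 - 4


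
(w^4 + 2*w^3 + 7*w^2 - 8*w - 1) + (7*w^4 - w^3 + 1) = 8*w^4 + w^3 + 7*w^2 - 8*w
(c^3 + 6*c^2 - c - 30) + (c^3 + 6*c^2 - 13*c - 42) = 2*c^3 + 12*c^2 - 14*c - 72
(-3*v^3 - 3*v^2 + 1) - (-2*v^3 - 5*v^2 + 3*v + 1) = -v^3 + 2*v^2 - 3*v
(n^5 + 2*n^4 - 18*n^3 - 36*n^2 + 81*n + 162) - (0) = n^5 + 2*n^4 - 18*n^3 - 36*n^2 + 81*n + 162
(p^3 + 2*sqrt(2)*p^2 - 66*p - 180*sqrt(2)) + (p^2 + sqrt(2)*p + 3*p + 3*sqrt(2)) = p^3 + p^2 + 2*sqrt(2)*p^2 - 63*p + sqrt(2)*p - 177*sqrt(2)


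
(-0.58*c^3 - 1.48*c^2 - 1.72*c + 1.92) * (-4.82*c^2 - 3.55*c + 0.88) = 2.7956*c^5 + 9.1926*c^4 + 13.034*c^3 - 4.4508*c^2 - 8.3296*c + 1.6896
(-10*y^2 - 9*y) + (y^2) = -9*y^2 - 9*y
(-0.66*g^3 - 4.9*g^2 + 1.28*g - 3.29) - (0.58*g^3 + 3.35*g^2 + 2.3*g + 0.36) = -1.24*g^3 - 8.25*g^2 - 1.02*g - 3.65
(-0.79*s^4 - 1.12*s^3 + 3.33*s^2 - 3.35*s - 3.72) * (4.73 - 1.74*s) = 1.3746*s^5 - 1.7879*s^4 - 11.0918*s^3 + 21.5799*s^2 - 9.3727*s - 17.5956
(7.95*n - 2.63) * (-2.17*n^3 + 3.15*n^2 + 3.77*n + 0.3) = -17.2515*n^4 + 30.7496*n^3 + 21.687*n^2 - 7.5301*n - 0.789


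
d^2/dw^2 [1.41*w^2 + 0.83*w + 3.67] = 2.82000000000000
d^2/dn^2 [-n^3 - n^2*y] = -6*n - 2*y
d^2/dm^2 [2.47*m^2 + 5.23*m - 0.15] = 4.94000000000000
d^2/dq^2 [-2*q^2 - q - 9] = -4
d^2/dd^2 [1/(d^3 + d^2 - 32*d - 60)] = 2*(-(3*d + 1)*(d^3 + d^2 - 32*d - 60) + (3*d^2 + 2*d - 32)^2)/(d^3 + d^2 - 32*d - 60)^3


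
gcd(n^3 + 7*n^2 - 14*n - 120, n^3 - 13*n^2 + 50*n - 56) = n - 4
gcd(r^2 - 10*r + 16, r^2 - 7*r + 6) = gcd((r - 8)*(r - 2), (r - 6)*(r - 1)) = 1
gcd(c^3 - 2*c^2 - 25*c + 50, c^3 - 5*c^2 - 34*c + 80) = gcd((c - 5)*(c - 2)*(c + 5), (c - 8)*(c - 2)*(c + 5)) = c^2 + 3*c - 10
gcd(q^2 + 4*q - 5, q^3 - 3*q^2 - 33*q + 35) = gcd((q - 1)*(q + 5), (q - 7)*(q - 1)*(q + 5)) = q^2 + 4*q - 5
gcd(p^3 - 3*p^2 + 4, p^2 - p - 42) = 1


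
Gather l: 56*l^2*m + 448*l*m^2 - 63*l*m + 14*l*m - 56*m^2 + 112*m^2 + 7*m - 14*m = 56*l^2*m + l*(448*m^2 - 49*m) + 56*m^2 - 7*m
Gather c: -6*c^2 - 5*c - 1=-6*c^2 - 5*c - 1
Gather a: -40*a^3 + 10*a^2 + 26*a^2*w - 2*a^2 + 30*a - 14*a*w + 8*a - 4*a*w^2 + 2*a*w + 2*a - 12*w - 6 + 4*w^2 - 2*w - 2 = -40*a^3 + a^2*(26*w + 8) + a*(-4*w^2 - 12*w + 40) + 4*w^2 - 14*w - 8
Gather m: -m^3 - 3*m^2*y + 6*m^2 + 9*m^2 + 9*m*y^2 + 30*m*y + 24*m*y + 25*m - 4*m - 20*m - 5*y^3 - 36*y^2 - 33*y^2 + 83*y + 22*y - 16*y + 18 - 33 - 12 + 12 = -m^3 + m^2*(15 - 3*y) + m*(9*y^2 + 54*y + 1) - 5*y^3 - 69*y^2 + 89*y - 15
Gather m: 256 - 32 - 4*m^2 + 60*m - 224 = -4*m^2 + 60*m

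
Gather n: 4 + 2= 6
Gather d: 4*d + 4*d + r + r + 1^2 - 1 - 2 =8*d + 2*r - 2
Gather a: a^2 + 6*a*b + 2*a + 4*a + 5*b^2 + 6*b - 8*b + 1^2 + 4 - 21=a^2 + a*(6*b + 6) + 5*b^2 - 2*b - 16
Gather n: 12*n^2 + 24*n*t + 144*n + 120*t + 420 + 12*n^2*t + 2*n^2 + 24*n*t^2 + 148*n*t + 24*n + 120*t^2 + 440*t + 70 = n^2*(12*t + 14) + n*(24*t^2 + 172*t + 168) + 120*t^2 + 560*t + 490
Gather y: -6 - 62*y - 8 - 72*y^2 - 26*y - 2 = -72*y^2 - 88*y - 16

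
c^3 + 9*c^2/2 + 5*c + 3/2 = (c + 1/2)*(c + 1)*(c + 3)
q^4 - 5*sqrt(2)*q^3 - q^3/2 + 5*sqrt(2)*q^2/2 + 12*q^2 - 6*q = q*(q - 1/2)*(q - 3*sqrt(2))*(q - 2*sqrt(2))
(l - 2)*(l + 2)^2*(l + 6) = l^4 + 8*l^3 + 8*l^2 - 32*l - 48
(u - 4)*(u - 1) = u^2 - 5*u + 4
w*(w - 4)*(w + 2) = w^3 - 2*w^2 - 8*w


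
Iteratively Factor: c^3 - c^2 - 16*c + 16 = (c - 1)*(c^2 - 16) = (c - 4)*(c - 1)*(c + 4)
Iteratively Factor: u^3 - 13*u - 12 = (u - 4)*(u^2 + 4*u + 3) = (u - 4)*(u + 1)*(u + 3)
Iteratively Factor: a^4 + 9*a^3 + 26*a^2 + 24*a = (a + 4)*(a^3 + 5*a^2 + 6*a) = (a + 3)*(a + 4)*(a^2 + 2*a) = a*(a + 3)*(a + 4)*(a + 2)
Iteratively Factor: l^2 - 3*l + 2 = (l - 1)*(l - 2)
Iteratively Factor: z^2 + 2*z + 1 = (z + 1)*(z + 1)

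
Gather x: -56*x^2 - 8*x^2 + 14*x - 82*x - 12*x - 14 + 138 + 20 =-64*x^2 - 80*x + 144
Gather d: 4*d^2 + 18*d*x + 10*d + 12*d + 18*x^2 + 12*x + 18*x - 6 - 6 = 4*d^2 + d*(18*x + 22) + 18*x^2 + 30*x - 12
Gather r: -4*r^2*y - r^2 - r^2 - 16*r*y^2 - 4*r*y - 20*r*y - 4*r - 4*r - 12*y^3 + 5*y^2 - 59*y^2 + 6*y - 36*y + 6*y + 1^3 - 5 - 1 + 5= r^2*(-4*y - 2) + r*(-16*y^2 - 24*y - 8) - 12*y^3 - 54*y^2 - 24*y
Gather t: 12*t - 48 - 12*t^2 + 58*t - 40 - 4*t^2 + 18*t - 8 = -16*t^2 + 88*t - 96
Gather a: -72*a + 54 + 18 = 72 - 72*a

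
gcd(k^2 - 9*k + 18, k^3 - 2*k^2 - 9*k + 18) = k - 3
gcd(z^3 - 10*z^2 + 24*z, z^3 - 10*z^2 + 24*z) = z^3 - 10*z^2 + 24*z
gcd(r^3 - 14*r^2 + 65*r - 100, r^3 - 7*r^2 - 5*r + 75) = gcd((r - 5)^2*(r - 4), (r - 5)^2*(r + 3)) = r^2 - 10*r + 25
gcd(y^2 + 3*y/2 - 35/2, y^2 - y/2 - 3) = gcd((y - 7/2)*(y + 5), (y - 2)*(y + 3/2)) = 1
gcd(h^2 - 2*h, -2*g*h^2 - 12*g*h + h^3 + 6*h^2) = h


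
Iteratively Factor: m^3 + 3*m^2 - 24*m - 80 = (m - 5)*(m^2 + 8*m + 16) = (m - 5)*(m + 4)*(m + 4)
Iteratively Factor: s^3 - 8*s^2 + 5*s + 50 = (s + 2)*(s^2 - 10*s + 25) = (s - 5)*(s + 2)*(s - 5)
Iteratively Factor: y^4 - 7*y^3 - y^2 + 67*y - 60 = (y - 4)*(y^3 - 3*y^2 - 13*y + 15) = (y - 4)*(y - 1)*(y^2 - 2*y - 15) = (y - 4)*(y - 1)*(y + 3)*(y - 5)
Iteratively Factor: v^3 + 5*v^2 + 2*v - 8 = (v + 4)*(v^2 + v - 2) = (v - 1)*(v + 4)*(v + 2)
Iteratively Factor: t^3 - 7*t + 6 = (t - 1)*(t^2 + t - 6) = (t - 2)*(t - 1)*(t + 3)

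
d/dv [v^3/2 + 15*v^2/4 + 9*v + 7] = 3*v^2/2 + 15*v/2 + 9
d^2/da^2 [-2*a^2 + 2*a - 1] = -4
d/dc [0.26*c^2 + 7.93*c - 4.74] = 0.52*c + 7.93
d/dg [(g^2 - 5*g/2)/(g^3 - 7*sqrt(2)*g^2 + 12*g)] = (-g^2 + 5*g - 35*sqrt(2)/2 + 12)/(g^4 - 14*sqrt(2)*g^3 + 122*g^2 - 168*sqrt(2)*g + 144)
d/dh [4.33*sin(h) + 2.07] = 4.33*cos(h)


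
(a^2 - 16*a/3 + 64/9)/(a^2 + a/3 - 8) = (a - 8/3)/(a + 3)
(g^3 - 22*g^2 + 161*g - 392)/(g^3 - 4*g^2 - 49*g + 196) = (g^2 - 15*g + 56)/(g^2 + 3*g - 28)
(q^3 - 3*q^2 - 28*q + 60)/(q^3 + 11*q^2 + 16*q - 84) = (q^2 - q - 30)/(q^2 + 13*q + 42)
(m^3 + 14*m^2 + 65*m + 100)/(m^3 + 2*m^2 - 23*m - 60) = (m^2 + 10*m + 25)/(m^2 - 2*m - 15)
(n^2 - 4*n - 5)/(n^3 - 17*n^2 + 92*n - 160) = (n + 1)/(n^2 - 12*n + 32)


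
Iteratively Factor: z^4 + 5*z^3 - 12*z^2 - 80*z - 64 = (z - 4)*(z^3 + 9*z^2 + 24*z + 16) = (z - 4)*(z + 4)*(z^2 + 5*z + 4) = (z - 4)*(z + 4)^2*(z + 1)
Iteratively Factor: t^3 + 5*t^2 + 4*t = (t + 4)*(t^2 + t) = t*(t + 4)*(t + 1)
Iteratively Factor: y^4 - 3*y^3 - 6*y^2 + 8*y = (y - 1)*(y^3 - 2*y^2 - 8*y) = (y - 4)*(y - 1)*(y^2 + 2*y) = (y - 4)*(y - 1)*(y + 2)*(y)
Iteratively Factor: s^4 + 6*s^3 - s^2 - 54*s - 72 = (s - 3)*(s^3 + 9*s^2 + 26*s + 24) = (s - 3)*(s + 4)*(s^2 + 5*s + 6) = (s - 3)*(s + 2)*(s + 4)*(s + 3)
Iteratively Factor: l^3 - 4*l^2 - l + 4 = (l - 4)*(l^2 - 1) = (l - 4)*(l - 1)*(l + 1)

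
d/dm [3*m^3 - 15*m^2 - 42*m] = 9*m^2 - 30*m - 42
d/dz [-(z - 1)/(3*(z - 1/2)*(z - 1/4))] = 8*(8*z^2 - 16*z + 5)/(3*(64*z^4 - 96*z^3 + 52*z^2 - 12*z + 1))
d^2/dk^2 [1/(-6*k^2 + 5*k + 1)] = 2*(-36*k^2 + 30*k + (12*k - 5)^2 + 6)/(-6*k^2 + 5*k + 1)^3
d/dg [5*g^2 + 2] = 10*g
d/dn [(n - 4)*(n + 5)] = 2*n + 1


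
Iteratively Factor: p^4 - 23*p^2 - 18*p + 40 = (p - 5)*(p^3 + 5*p^2 + 2*p - 8) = (p - 5)*(p + 2)*(p^2 + 3*p - 4) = (p - 5)*(p - 1)*(p + 2)*(p + 4)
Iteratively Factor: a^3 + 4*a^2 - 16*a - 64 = (a + 4)*(a^2 - 16) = (a - 4)*(a + 4)*(a + 4)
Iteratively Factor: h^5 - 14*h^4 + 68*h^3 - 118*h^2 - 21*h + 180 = (h + 1)*(h^4 - 15*h^3 + 83*h^2 - 201*h + 180) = (h - 5)*(h + 1)*(h^3 - 10*h^2 + 33*h - 36) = (h - 5)*(h - 3)*(h + 1)*(h^2 - 7*h + 12) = (h - 5)*(h - 3)^2*(h + 1)*(h - 4)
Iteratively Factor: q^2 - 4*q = (q)*(q - 4)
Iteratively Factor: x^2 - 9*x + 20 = (x - 4)*(x - 5)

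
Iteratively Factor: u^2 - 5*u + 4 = (u - 1)*(u - 4)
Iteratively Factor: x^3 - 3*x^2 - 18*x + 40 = (x - 2)*(x^2 - x - 20) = (x - 5)*(x - 2)*(x + 4)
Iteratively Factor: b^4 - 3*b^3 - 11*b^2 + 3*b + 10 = (b + 1)*(b^3 - 4*b^2 - 7*b + 10) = (b + 1)*(b + 2)*(b^2 - 6*b + 5) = (b - 1)*(b + 1)*(b + 2)*(b - 5)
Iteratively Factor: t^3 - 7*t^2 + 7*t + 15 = (t - 5)*(t^2 - 2*t - 3) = (t - 5)*(t - 3)*(t + 1)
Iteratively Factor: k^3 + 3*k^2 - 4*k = (k)*(k^2 + 3*k - 4) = k*(k - 1)*(k + 4)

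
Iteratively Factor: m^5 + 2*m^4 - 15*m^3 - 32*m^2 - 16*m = (m + 1)*(m^4 + m^3 - 16*m^2 - 16*m) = (m + 1)*(m + 4)*(m^3 - 3*m^2 - 4*m) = m*(m + 1)*(m + 4)*(m^2 - 3*m - 4) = m*(m + 1)^2*(m + 4)*(m - 4)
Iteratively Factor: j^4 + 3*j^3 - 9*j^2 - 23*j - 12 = (j + 4)*(j^3 - j^2 - 5*j - 3) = (j - 3)*(j + 4)*(j^2 + 2*j + 1) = (j - 3)*(j + 1)*(j + 4)*(j + 1)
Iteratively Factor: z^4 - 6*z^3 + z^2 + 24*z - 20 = (z - 5)*(z^3 - z^2 - 4*z + 4) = (z - 5)*(z - 2)*(z^2 + z - 2) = (z - 5)*(z - 2)*(z + 2)*(z - 1)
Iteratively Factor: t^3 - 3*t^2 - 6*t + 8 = (t + 2)*(t^2 - 5*t + 4) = (t - 1)*(t + 2)*(t - 4)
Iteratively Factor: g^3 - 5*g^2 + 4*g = (g - 4)*(g^2 - g) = g*(g - 4)*(g - 1)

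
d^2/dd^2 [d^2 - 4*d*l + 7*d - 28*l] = 2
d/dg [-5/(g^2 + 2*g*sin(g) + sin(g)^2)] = 10*(cos(g) + 1)/(g + sin(g))^3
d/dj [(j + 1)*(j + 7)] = 2*j + 8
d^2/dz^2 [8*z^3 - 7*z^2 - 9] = 48*z - 14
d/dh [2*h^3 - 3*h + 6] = 6*h^2 - 3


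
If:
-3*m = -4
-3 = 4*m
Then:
No Solution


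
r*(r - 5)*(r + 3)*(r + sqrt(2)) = r^4 - 2*r^3 + sqrt(2)*r^3 - 15*r^2 - 2*sqrt(2)*r^2 - 15*sqrt(2)*r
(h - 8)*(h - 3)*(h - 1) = h^3 - 12*h^2 + 35*h - 24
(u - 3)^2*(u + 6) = u^3 - 27*u + 54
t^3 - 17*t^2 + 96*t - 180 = (t - 6)^2*(t - 5)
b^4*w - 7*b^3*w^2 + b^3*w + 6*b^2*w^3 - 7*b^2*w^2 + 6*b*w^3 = b*(b - 6*w)*(b - w)*(b*w + w)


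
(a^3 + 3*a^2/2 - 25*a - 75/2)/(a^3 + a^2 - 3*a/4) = 2*(a^2 - 25)/(a*(2*a - 1))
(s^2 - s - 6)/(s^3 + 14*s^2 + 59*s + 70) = (s - 3)/(s^2 + 12*s + 35)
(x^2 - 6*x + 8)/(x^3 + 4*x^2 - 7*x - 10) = (x - 4)/(x^2 + 6*x + 5)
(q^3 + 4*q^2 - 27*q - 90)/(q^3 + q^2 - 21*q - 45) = (q + 6)/(q + 3)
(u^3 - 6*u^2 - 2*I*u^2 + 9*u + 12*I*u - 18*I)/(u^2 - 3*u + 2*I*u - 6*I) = (u^2 - u*(3 + 2*I) + 6*I)/(u + 2*I)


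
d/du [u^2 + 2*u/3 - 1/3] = 2*u + 2/3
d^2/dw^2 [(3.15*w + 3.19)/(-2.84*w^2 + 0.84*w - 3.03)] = (-(3.15*w + 3.19)*(5.68*w - 0.84)*(11.36*w - 1.68) + (53.676*w + 12.8272)*(2.84*w^2 - 0.84*w + 3.03))/(2.84*w^2 - 0.84*w + 3.03)^3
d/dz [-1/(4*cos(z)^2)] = -sin(z)/(2*cos(z)^3)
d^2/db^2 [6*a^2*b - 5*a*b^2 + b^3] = -10*a + 6*b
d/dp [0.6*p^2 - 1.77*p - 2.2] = 1.2*p - 1.77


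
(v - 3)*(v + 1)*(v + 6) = v^3 + 4*v^2 - 15*v - 18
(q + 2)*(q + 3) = q^2 + 5*q + 6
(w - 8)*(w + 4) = w^2 - 4*w - 32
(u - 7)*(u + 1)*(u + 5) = u^3 - u^2 - 37*u - 35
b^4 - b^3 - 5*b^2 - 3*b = b*(b - 3)*(b + 1)^2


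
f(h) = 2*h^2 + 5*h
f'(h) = 4*h + 5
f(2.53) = 25.45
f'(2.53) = 15.12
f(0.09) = 0.47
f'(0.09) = 5.36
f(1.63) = 13.46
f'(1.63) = 11.52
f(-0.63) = -2.36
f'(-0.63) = 2.48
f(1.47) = 11.67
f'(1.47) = 10.88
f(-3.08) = 3.57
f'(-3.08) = -7.32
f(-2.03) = -1.91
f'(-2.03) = -3.12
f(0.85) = 5.70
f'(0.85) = 8.40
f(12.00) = 348.00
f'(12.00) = 53.00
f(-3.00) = 3.00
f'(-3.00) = -7.00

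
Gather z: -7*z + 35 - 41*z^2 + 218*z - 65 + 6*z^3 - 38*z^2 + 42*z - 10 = 6*z^3 - 79*z^2 + 253*z - 40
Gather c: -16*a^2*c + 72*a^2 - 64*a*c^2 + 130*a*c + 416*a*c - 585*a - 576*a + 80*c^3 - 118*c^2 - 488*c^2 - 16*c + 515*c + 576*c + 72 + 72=72*a^2 - 1161*a + 80*c^3 + c^2*(-64*a - 606) + c*(-16*a^2 + 546*a + 1075) + 144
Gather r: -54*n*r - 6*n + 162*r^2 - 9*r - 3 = -6*n + 162*r^2 + r*(-54*n - 9) - 3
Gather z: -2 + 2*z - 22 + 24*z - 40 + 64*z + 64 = 90*z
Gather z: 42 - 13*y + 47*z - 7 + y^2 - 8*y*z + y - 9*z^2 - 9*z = y^2 - 12*y - 9*z^2 + z*(38 - 8*y) + 35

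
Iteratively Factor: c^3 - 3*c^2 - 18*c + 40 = (c - 2)*(c^2 - c - 20) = (c - 5)*(c - 2)*(c + 4)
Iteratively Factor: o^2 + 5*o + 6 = (o + 2)*(o + 3)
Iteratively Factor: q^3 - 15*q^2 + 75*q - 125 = (q - 5)*(q^2 - 10*q + 25) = (q - 5)^2*(q - 5)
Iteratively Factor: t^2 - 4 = (t - 2)*(t + 2)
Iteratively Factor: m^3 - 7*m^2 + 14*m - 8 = (m - 1)*(m^2 - 6*m + 8) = (m - 4)*(m - 1)*(m - 2)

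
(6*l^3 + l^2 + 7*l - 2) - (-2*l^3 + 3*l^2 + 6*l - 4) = 8*l^3 - 2*l^2 + l + 2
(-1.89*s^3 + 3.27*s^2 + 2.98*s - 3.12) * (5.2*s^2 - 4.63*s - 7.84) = -9.828*s^5 + 25.7547*s^4 + 15.1735*s^3 - 55.6582*s^2 - 8.9176*s + 24.4608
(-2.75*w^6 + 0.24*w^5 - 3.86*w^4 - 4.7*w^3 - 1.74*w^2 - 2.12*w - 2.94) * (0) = 0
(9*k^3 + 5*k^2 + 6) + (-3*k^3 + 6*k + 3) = 6*k^3 + 5*k^2 + 6*k + 9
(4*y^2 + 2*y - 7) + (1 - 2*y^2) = 2*y^2 + 2*y - 6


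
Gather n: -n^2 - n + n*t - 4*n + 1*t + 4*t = -n^2 + n*(t - 5) + 5*t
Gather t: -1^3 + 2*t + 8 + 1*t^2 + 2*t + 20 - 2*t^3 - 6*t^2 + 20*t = -2*t^3 - 5*t^2 + 24*t + 27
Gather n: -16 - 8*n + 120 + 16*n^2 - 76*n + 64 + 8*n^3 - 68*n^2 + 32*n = 8*n^3 - 52*n^2 - 52*n + 168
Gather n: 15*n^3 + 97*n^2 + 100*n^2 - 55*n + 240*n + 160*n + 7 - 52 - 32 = 15*n^3 + 197*n^2 + 345*n - 77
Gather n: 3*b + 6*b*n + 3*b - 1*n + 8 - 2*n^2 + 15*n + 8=6*b - 2*n^2 + n*(6*b + 14) + 16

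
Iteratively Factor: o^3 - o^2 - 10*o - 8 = (o + 2)*(o^2 - 3*o - 4) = (o - 4)*(o + 2)*(o + 1)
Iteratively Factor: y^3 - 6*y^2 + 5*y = (y - 5)*(y^2 - y) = y*(y - 5)*(y - 1)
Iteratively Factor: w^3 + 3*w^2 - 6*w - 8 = (w - 2)*(w^2 + 5*w + 4) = (w - 2)*(w + 4)*(w + 1)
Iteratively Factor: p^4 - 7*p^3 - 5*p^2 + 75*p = (p + 3)*(p^3 - 10*p^2 + 25*p) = (p - 5)*(p + 3)*(p^2 - 5*p) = p*(p - 5)*(p + 3)*(p - 5)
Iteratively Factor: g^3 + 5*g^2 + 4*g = (g + 4)*(g^2 + g) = (g + 1)*(g + 4)*(g)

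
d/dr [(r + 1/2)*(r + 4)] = 2*r + 9/2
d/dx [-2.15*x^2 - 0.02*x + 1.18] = -4.3*x - 0.02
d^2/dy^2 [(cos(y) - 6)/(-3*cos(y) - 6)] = 8*(sin(y)^2 + 2*cos(y) + 1)/(3*(cos(y) + 2)^3)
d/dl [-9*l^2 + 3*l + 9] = 3 - 18*l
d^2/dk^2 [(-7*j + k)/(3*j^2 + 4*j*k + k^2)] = 2*(3*(j - k)*(3*j^2 + 4*j*k + k^2) - 4*(2*j + k)^2*(7*j - k))/(3*j^2 + 4*j*k + k^2)^3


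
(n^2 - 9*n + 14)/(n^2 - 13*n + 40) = (n^2 - 9*n + 14)/(n^2 - 13*n + 40)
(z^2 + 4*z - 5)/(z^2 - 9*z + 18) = (z^2 + 4*z - 5)/(z^2 - 9*z + 18)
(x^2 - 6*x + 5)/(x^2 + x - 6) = (x^2 - 6*x + 5)/(x^2 + x - 6)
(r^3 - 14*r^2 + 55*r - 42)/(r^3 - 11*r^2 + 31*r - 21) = (r - 6)/(r - 3)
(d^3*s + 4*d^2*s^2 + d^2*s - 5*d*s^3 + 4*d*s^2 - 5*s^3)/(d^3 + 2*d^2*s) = s*(d^3 + 4*d^2*s + d^2 - 5*d*s^2 + 4*d*s - 5*s^2)/(d^2*(d + 2*s))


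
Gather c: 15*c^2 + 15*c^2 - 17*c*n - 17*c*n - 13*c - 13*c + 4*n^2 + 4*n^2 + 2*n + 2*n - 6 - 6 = 30*c^2 + c*(-34*n - 26) + 8*n^2 + 4*n - 12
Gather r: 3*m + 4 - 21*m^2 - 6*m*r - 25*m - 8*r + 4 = -21*m^2 - 22*m + r*(-6*m - 8) + 8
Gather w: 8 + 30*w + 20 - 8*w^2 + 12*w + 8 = -8*w^2 + 42*w + 36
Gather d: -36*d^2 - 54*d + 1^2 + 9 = -36*d^2 - 54*d + 10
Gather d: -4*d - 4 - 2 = -4*d - 6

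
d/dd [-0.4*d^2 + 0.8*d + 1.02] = 0.8 - 0.8*d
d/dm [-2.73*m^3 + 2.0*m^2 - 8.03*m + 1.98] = -8.19*m^2 + 4.0*m - 8.03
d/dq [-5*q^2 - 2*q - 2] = -10*q - 2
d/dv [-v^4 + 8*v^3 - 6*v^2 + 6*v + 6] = -4*v^3 + 24*v^2 - 12*v + 6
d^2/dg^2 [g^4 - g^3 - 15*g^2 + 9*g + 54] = 12*g^2 - 6*g - 30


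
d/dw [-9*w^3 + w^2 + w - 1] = -27*w^2 + 2*w + 1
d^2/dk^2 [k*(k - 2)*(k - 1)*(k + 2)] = 12*k^2 - 6*k - 8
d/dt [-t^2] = -2*t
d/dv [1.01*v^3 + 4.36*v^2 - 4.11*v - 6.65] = 3.03*v^2 + 8.72*v - 4.11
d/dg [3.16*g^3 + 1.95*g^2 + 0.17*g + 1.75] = 9.48*g^2 + 3.9*g + 0.17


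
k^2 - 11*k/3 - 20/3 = (k - 5)*(k + 4/3)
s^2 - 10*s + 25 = (s - 5)^2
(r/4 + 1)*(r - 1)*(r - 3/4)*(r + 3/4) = r^4/4 + 3*r^3/4 - 73*r^2/64 - 27*r/64 + 9/16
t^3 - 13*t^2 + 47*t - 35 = (t - 7)*(t - 5)*(t - 1)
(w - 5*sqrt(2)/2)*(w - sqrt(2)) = w^2 - 7*sqrt(2)*w/2 + 5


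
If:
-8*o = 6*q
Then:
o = -3*q/4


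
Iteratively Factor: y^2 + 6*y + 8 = (y + 2)*(y + 4)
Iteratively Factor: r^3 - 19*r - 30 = (r + 3)*(r^2 - 3*r - 10) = (r + 2)*(r + 3)*(r - 5)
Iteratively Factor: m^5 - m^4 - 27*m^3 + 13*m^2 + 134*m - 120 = (m + 3)*(m^4 - 4*m^3 - 15*m^2 + 58*m - 40) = (m - 5)*(m + 3)*(m^3 + m^2 - 10*m + 8) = (m - 5)*(m + 3)*(m + 4)*(m^2 - 3*m + 2) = (m - 5)*(m - 2)*(m + 3)*(m + 4)*(m - 1)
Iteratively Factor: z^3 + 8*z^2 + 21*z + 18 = (z + 3)*(z^2 + 5*z + 6) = (z + 2)*(z + 3)*(z + 3)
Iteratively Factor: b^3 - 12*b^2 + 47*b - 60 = (b - 3)*(b^2 - 9*b + 20) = (b - 4)*(b - 3)*(b - 5)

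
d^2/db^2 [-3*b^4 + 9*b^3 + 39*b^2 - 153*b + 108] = -36*b^2 + 54*b + 78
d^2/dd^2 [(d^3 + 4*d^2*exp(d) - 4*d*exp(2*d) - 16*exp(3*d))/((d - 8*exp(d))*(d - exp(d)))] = (13*d^6 + 69*d^5*exp(d) - 444*d^4*exp(2*d) - 420*d^4*exp(d) + 1932*d^3*exp(3*d) + 1440*d^3*exp(2*d) + 210*d^3*exp(d) - 5472*d^2*exp(4*d) - 2880*d^2*exp(3*d) - 720*d^2*exp(2*d) + 3456*d*exp(5*d) + 4800*d*exp(4*d) + 1440*d*exp(3*d) - 1024*exp(6*d) - 2400*exp(4*d))*exp(d)/(d^6 - 27*d^5*exp(d) + 267*d^4*exp(2*d) - 1161*d^3*exp(3*d) + 2136*d^2*exp(4*d) - 1728*d*exp(5*d) + 512*exp(6*d))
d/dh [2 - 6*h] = -6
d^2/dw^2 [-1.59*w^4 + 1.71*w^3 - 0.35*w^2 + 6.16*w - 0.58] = -19.08*w^2 + 10.26*w - 0.7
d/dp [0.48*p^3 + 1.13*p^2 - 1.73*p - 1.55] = 1.44*p^2 + 2.26*p - 1.73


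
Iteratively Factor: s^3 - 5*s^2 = (s)*(s^2 - 5*s) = s*(s - 5)*(s)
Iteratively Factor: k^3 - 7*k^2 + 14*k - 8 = (k - 1)*(k^2 - 6*k + 8) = (k - 4)*(k - 1)*(k - 2)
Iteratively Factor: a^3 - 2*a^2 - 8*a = (a + 2)*(a^2 - 4*a) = (a - 4)*(a + 2)*(a)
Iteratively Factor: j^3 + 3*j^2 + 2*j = (j + 2)*(j^2 + j) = (j + 1)*(j + 2)*(j)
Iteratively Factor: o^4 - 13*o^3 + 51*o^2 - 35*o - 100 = (o - 5)*(o^3 - 8*o^2 + 11*o + 20) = (o - 5)^2*(o^2 - 3*o - 4) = (o - 5)^2*(o - 4)*(o + 1)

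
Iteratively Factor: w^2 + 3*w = (w)*(w + 3)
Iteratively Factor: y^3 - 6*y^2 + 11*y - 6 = (y - 3)*(y^2 - 3*y + 2) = (y - 3)*(y - 2)*(y - 1)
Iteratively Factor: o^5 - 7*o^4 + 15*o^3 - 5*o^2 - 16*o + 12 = (o + 1)*(o^4 - 8*o^3 + 23*o^2 - 28*o + 12) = (o - 3)*(o + 1)*(o^3 - 5*o^2 + 8*o - 4) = (o - 3)*(o - 2)*(o + 1)*(o^2 - 3*o + 2) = (o - 3)*(o - 2)*(o - 1)*(o + 1)*(o - 2)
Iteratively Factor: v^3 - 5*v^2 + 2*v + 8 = (v - 2)*(v^2 - 3*v - 4) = (v - 2)*(v + 1)*(v - 4)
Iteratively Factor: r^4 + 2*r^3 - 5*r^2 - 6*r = (r + 3)*(r^3 - r^2 - 2*r) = (r + 1)*(r + 3)*(r^2 - 2*r) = (r - 2)*(r + 1)*(r + 3)*(r)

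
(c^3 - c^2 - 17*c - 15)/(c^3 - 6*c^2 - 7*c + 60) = (c + 1)/(c - 4)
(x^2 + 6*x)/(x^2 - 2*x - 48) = x/(x - 8)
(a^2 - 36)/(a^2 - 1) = (a^2 - 36)/(a^2 - 1)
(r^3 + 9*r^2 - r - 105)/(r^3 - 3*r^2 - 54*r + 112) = (r^2 + 2*r - 15)/(r^2 - 10*r + 16)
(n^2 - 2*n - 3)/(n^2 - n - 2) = (n - 3)/(n - 2)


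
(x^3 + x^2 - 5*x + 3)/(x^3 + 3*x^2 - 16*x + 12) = (x^2 + 2*x - 3)/(x^2 + 4*x - 12)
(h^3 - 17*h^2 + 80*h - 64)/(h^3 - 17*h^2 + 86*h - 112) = (h^2 - 9*h + 8)/(h^2 - 9*h + 14)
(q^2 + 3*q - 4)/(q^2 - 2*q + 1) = (q + 4)/(q - 1)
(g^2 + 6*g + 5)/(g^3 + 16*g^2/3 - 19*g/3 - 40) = 3*(g + 1)/(3*g^2 + g - 24)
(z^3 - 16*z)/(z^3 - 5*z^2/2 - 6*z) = 2*(z + 4)/(2*z + 3)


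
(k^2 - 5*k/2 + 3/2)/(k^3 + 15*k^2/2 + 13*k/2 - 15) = (2*k - 3)/(2*k^2 + 17*k + 30)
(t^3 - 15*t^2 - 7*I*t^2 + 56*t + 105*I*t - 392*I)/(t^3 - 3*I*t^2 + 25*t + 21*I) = (t^2 - 15*t + 56)/(t^2 + 4*I*t - 3)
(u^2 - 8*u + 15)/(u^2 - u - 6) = (u - 5)/(u + 2)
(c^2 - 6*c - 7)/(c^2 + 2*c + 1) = (c - 7)/(c + 1)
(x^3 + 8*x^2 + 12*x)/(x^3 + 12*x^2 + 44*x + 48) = x/(x + 4)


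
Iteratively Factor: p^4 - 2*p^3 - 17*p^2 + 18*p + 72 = (p - 3)*(p^3 + p^2 - 14*p - 24) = (p - 3)*(p + 2)*(p^2 - p - 12) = (p - 4)*(p - 3)*(p + 2)*(p + 3)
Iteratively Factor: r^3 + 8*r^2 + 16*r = (r + 4)*(r^2 + 4*r) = (r + 4)^2*(r)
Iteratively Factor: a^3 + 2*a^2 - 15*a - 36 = (a - 4)*(a^2 + 6*a + 9) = (a - 4)*(a + 3)*(a + 3)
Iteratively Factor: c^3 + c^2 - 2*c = (c - 1)*(c^2 + 2*c) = c*(c - 1)*(c + 2)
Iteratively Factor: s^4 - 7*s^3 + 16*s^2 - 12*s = (s - 2)*(s^3 - 5*s^2 + 6*s) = (s - 2)^2*(s^2 - 3*s) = (s - 3)*(s - 2)^2*(s)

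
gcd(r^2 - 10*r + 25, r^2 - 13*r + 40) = r - 5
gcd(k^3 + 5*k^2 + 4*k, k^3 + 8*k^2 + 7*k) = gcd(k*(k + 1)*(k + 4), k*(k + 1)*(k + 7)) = k^2 + k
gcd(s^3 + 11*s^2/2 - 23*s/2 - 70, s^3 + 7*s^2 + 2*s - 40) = s^2 + 9*s + 20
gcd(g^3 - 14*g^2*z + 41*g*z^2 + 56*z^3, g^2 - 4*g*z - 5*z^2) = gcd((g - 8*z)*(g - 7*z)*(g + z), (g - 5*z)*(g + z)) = g + z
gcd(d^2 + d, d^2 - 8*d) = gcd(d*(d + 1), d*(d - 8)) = d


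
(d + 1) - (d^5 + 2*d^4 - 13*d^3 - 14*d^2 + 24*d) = -d^5 - 2*d^4 + 13*d^3 + 14*d^2 - 23*d + 1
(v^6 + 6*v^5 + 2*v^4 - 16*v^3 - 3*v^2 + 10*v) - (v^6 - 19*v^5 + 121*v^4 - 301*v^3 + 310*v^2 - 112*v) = 25*v^5 - 119*v^4 + 285*v^3 - 313*v^2 + 122*v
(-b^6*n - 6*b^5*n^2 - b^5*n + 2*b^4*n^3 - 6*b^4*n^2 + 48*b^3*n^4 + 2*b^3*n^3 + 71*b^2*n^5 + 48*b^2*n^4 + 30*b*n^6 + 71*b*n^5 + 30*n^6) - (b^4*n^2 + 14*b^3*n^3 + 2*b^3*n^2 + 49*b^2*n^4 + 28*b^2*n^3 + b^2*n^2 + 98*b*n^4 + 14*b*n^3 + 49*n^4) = -b^6*n - 6*b^5*n^2 - b^5*n + 2*b^4*n^3 - 7*b^4*n^2 + 48*b^3*n^4 - 12*b^3*n^3 - 2*b^3*n^2 + 71*b^2*n^5 - b^2*n^4 - 28*b^2*n^3 - b^2*n^2 + 30*b*n^6 + 71*b*n^5 - 98*b*n^4 - 14*b*n^3 + 30*n^6 - 49*n^4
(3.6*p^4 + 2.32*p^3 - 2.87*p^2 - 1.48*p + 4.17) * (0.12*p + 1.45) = 0.432*p^5 + 5.4984*p^4 + 3.0196*p^3 - 4.3391*p^2 - 1.6456*p + 6.0465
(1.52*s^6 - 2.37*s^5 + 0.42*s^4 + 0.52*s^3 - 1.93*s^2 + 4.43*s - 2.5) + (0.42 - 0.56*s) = 1.52*s^6 - 2.37*s^5 + 0.42*s^4 + 0.52*s^3 - 1.93*s^2 + 3.87*s - 2.08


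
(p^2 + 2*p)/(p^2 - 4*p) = (p + 2)/(p - 4)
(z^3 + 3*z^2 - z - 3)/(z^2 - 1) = z + 3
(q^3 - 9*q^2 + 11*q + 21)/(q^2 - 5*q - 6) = (q^2 - 10*q + 21)/(q - 6)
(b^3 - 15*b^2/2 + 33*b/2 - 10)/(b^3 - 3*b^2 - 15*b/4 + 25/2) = 2*(b^2 - 5*b + 4)/(2*b^2 - b - 10)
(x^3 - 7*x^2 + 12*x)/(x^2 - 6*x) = (x^2 - 7*x + 12)/(x - 6)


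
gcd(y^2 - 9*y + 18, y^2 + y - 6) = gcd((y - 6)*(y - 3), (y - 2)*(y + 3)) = 1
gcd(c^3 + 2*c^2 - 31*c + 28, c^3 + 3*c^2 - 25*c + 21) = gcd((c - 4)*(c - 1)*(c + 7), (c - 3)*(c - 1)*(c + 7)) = c^2 + 6*c - 7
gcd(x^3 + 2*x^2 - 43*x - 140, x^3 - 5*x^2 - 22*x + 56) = x^2 - 3*x - 28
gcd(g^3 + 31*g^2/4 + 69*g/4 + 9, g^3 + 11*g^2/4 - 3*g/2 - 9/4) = g^2 + 15*g/4 + 9/4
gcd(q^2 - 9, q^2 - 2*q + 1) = 1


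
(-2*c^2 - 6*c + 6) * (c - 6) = -2*c^3 + 6*c^2 + 42*c - 36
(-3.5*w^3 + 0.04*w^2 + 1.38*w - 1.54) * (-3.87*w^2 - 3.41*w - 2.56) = 13.545*w^5 + 11.7802*w^4 + 3.483*w^3 + 1.1516*w^2 + 1.7186*w + 3.9424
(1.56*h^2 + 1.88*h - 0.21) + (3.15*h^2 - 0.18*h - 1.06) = 4.71*h^2 + 1.7*h - 1.27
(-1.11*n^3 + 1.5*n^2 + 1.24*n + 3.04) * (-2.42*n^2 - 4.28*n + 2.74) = 2.6862*n^5 + 1.1208*n^4 - 12.4622*n^3 - 8.554*n^2 - 9.6136*n + 8.3296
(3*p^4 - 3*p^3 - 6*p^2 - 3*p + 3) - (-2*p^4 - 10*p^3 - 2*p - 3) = 5*p^4 + 7*p^3 - 6*p^2 - p + 6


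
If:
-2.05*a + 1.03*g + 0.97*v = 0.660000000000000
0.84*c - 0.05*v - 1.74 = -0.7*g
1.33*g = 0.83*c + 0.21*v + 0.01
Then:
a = 0.53763985396302*v + 0.10782320448337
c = 1.35861500412201 - 0.0474031327287716*v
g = 0.128312330703097*v + 0.855376280767872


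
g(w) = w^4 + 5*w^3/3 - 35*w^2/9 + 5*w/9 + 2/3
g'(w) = 4*w^3 + 5*w^2 - 70*w/9 + 5/9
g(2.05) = 17.48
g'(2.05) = 40.08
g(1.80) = 9.28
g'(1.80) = 26.08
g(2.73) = 62.66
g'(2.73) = 97.97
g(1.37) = 1.94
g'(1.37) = 9.57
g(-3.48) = 28.06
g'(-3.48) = -80.40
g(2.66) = 56.06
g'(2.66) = 90.53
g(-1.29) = -7.33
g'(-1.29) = 10.32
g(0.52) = 0.21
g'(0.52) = -1.57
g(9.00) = 7466.67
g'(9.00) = 3251.56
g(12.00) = 23063.33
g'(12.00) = 7539.22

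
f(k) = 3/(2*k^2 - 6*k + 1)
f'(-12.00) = 0.00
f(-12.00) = 0.01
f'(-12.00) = 0.00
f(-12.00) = 0.01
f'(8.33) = -0.01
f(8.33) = 0.03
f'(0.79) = 1.37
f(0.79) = -1.20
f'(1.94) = -0.54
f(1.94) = -0.96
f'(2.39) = -2.91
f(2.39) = -1.57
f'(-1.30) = 0.23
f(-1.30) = 0.25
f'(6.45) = -0.03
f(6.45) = 0.07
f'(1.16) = 0.38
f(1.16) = -0.92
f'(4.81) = -0.12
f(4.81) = 0.16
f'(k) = 3*(6 - 4*k)/(2*k^2 - 6*k + 1)^2 = 6*(3 - 2*k)/(2*k^2 - 6*k + 1)^2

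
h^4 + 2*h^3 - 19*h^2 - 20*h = h*(h - 4)*(h + 1)*(h + 5)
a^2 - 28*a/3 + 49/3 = (a - 7)*(a - 7/3)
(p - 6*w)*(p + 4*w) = p^2 - 2*p*w - 24*w^2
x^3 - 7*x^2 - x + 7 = (x - 7)*(x - 1)*(x + 1)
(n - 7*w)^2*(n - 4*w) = n^3 - 18*n^2*w + 105*n*w^2 - 196*w^3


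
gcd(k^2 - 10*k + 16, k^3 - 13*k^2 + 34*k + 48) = k - 8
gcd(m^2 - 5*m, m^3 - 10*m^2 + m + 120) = m - 5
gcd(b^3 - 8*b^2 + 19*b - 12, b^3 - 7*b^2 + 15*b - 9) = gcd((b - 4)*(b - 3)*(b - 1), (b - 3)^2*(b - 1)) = b^2 - 4*b + 3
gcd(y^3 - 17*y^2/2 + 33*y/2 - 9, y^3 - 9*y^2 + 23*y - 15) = y - 1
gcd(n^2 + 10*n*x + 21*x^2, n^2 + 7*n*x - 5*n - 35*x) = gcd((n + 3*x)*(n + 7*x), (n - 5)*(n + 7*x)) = n + 7*x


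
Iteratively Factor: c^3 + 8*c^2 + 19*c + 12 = (c + 3)*(c^2 + 5*c + 4) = (c + 3)*(c + 4)*(c + 1)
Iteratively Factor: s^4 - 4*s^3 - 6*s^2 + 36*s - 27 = (s + 3)*(s^3 - 7*s^2 + 15*s - 9) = (s - 1)*(s + 3)*(s^2 - 6*s + 9) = (s - 3)*(s - 1)*(s + 3)*(s - 3)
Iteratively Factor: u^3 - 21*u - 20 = (u + 1)*(u^2 - u - 20) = (u + 1)*(u + 4)*(u - 5)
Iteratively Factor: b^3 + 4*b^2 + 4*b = (b)*(b^2 + 4*b + 4) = b*(b + 2)*(b + 2)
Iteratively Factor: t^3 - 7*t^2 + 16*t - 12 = (t - 3)*(t^2 - 4*t + 4) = (t - 3)*(t - 2)*(t - 2)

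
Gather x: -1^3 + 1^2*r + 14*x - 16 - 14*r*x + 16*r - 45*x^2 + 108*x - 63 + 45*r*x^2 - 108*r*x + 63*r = 80*r + x^2*(45*r - 45) + x*(122 - 122*r) - 80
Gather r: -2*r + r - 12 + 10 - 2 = -r - 4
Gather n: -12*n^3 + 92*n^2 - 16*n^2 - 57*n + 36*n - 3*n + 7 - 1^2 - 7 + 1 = -12*n^3 + 76*n^2 - 24*n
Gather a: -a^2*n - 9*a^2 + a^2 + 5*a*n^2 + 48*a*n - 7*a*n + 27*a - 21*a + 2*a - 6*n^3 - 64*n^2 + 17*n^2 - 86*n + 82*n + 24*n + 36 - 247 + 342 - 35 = a^2*(-n - 8) + a*(5*n^2 + 41*n + 8) - 6*n^3 - 47*n^2 + 20*n + 96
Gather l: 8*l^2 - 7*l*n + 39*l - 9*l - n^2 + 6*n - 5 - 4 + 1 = 8*l^2 + l*(30 - 7*n) - n^2 + 6*n - 8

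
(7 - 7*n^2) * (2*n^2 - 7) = -14*n^4 + 63*n^2 - 49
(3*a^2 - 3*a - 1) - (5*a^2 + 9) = -2*a^2 - 3*a - 10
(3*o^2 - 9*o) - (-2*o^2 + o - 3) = 5*o^2 - 10*o + 3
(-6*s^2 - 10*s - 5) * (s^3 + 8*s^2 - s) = -6*s^5 - 58*s^4 - 79*s^3 - 30*s^2 + 5*s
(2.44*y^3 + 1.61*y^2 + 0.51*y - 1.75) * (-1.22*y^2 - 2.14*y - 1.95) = -2.9768*y^5 - 7.1858*y^4 - 8.8256*y^3 - 2.0959*y^2 + 2.7505*y + 3.4125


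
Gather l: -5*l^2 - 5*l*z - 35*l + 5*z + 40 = -5*l^2 + l*(-5*z - 35) + 5*z + 40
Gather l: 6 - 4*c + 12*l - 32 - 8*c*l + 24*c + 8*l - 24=20*c + l*(20 - 8*c) - 50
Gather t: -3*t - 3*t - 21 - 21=-6*t - 42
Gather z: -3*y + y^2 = y^2 - 3*y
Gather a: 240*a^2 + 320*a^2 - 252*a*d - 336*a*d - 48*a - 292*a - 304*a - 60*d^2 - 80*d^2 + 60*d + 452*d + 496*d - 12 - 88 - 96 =560*a^2 + a*(-588*d - 644) - 140*d^2 + 1008*d - 196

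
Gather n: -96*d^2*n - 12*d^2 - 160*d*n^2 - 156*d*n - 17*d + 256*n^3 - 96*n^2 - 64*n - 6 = -12*d^2 - 17*d + 256*n^3 + n^2*(-160*d - 96) + n*(-96*d^2 - 156*d - 64) - 6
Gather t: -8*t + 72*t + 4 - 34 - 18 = 64*t - 48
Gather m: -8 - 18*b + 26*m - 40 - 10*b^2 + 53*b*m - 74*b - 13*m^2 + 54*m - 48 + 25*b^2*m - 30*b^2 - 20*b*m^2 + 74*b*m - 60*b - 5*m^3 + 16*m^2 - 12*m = -40*b^2 - 152*b - 5*m^3 + m^2*(3 - 20*b) + m*(25*b^2 + 127*b + 68) - 96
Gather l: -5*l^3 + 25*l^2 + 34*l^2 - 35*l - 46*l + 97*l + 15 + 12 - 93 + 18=-5*l^3 + 59*l^2 + 16*l - 48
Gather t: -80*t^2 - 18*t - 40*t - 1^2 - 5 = -80*t^2 - 58*t - 6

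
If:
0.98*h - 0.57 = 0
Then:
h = 0.58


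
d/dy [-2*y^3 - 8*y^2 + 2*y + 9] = -6*y^2 - 16*y + 2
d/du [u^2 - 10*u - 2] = 2*u - 10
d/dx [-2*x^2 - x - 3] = -4*x - 1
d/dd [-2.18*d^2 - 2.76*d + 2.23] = -4.36*d - 2.76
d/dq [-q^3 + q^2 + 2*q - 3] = -3*q^2 + 2*q + 2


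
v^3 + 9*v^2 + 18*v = v*(v + 3)*(v + 6)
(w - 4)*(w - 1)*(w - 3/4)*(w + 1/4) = w^4 - 11*w^3/2 + 101*w^2/16 - 17*w/16 - 3/4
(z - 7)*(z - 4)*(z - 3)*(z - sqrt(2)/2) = z^4 - 14*z^3 - sqrt(2)*z^3/2 + 7*sqrt(2)*z^2 + 61*z^2 - 84*z - 61*sqrt(2)*z/2 + 42*sqrt(2)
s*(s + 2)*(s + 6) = s^3 + 8*s^2 + 12*s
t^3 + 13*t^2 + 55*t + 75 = (t + 3)*(t + 5)^2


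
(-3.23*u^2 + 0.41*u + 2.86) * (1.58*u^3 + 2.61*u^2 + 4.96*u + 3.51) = -5.1034*u^5 - 7.7825*u^4 - 10.4319*u^3 - 1.8391*u^2 + 15.6247*u + 10.0386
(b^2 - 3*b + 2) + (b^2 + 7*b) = 2*b^2 + 4*b + 2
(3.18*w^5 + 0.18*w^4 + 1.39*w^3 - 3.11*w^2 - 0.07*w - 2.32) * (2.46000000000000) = 7.8228*w^5 + 0.4428*w^4 + 3.4194*w^3 - 7.6506*w^2 - 0.1722*w - 5.7072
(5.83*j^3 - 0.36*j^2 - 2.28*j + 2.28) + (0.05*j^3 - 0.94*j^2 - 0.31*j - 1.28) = 5.88*j^3 - 1.3*j^2 - 2.59*j + 1.0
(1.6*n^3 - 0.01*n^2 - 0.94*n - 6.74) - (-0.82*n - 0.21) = 1.6*n^3 - 0.01*n^2 - 0.12*n - 6.53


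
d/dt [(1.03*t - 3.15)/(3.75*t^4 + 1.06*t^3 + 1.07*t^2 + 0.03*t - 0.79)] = (-11.5875*t^4 + 45.0664*t^3 + 8.9149*t^2 + 6.741*t - 0.7192)/(14.0625*t^8 + 7.95*t^7 + 9.1486*t^6 + 2.4934*t^5 - 4.7165*t^4 - 1.6106*t^3 - 1.6897*t^2 - 0.0474*t + 0.6241)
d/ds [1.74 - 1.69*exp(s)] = -1.69*exp(s)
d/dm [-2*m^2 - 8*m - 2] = -4*m - 8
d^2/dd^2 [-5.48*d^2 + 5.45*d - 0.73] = -10.9600000000000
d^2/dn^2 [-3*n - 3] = 0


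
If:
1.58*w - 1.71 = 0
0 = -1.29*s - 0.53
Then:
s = -0.41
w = 1.08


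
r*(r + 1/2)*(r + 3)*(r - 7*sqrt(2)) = r^4 - 7*sqrt(2)*r^3 + 7*r^3/2 - 49*sqrt(2)*r^2/2 + 3*r^2/2 - 21*sqrt(2)*r/2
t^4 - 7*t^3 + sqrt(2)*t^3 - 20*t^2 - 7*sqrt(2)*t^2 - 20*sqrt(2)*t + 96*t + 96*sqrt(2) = (t - 8)*(t - 3)*(t + 4)*(t + sqrt(2))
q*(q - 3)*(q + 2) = q^3 - q^2 - 6*q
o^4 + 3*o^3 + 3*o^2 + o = o*(o + 1)^3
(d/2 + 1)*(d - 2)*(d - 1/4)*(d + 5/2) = d^4/2 + 9*d^3/8 - 37*d^2/16 - 9*d/2 + 5/4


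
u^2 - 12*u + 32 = (u - 8)*(u - 4)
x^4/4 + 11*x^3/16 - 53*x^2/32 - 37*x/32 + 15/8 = (x/4 + 1)*(x - 3/2)*(x - 1)*(x + 5/4)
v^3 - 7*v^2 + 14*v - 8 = (v - 4)*(v - 2)*(v - 1)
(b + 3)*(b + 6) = b^2 + 9*b + 18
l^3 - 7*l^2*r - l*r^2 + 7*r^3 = (l - 7*r)*(l - r)*(l + r)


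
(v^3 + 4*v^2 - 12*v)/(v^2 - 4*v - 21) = v*(-v^2 - 4*v + 12)/(-v^2 + 4*v + 21)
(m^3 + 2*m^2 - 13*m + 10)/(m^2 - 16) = (m^3 + 2*m^2 - 13*m + 10)/(m^2 - 16)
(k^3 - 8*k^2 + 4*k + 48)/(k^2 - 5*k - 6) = (k^2 - 2*k - 8)/(k + 1)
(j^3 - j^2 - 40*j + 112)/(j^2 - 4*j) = j + 3 - 28/j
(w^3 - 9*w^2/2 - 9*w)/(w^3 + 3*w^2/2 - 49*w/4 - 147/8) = 4*w*(w - 6)/(4*w^2 - 49)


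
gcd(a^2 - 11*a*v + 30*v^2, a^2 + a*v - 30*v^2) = -a + 5*v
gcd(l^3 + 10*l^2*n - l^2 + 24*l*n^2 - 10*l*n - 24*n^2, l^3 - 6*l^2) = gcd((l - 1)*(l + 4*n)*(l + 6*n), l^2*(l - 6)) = 1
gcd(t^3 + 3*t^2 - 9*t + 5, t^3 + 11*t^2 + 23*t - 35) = t^2 + 4*t - 5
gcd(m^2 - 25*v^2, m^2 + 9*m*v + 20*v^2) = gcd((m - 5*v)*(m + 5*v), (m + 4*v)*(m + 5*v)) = m + 5*v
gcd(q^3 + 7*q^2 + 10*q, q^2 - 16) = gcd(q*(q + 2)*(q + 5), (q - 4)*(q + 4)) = 1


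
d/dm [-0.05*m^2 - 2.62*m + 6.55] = -0.1*m - 2.62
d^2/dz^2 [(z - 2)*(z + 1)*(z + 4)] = 6*z + 6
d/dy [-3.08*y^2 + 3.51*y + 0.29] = 3.51 - 6.16*y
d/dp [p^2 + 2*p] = 2*p + 2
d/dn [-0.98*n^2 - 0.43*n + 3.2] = -1.96*n - 0.43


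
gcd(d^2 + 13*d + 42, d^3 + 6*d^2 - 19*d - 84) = d + 7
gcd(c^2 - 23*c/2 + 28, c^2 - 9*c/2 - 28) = c - 8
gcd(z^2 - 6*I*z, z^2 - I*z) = z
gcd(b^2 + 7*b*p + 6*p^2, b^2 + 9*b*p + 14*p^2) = 1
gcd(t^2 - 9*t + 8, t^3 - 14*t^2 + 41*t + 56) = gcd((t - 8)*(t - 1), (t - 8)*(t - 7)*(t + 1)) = t - 8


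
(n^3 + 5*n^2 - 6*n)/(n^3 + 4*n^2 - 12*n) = (n - 1)/(n - 2)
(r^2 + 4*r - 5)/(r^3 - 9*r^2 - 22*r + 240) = (r - 1)/(r^2 - 14*r + 48)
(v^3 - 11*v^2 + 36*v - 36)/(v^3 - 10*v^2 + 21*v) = (v^2 - 8*v + 12)/(v*(v - 7))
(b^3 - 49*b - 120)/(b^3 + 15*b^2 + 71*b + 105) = (b - 8)/(b + 7)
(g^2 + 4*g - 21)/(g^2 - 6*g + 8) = (g^2 + 4*g - 21)/(g^2 - 6*g + 8)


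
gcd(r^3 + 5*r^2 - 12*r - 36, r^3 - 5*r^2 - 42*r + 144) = r^2 + 3*r - 18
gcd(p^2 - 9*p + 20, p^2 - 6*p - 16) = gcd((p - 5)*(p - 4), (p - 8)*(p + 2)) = 1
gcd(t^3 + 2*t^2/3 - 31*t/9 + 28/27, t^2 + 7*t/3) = t + 7/3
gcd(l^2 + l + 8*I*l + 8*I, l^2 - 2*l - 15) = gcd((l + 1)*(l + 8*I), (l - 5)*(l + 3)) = 1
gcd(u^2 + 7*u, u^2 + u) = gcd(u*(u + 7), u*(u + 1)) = u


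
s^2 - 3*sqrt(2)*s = s*(s - 3*sqrt(2))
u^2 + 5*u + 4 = (u + 1)*(u + 4)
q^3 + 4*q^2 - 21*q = q*(q - 3)*(q + 7)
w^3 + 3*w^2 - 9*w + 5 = (w - 1)^2*(w + 5)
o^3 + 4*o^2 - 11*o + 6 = (o - 1)^2*(o + 6)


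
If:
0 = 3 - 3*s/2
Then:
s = 2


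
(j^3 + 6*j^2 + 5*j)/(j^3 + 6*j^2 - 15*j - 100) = j*(j + 1)/(j^2 + j - 20)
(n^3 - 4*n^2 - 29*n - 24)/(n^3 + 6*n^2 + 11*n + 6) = (n - 8)/(n + 2)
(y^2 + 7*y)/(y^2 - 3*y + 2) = y*(y + 7)/(y^2 - 3*y + 2)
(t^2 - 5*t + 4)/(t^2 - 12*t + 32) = (t - 1)/(t - 8)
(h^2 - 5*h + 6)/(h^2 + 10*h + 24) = (h^2 - 5*h + 6)/(h^2 + 10*h + 24)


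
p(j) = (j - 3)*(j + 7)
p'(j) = 2*j + 4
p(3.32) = 3.30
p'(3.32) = 10.64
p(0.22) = -20.07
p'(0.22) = 4.44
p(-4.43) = -19.10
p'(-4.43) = -4.86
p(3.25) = 2.56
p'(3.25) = 10.50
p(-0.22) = -21.83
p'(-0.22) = 3.56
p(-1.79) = -24.96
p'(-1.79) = 0.42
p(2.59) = -3.93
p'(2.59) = 9.18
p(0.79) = -17.22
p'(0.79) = 5.58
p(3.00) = 0.00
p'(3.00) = 10.00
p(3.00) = 0.00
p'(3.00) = 10.00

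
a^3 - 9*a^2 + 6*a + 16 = (a - 8)*(a - 2)*(a + 1)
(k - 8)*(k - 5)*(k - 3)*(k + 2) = k^4 - 14*k^3 + 47*k^2 + 38*k - 240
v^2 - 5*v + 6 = (v - 3)*(v - 2)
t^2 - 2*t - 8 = (t - 4)*(t + 2)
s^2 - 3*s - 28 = (s - 7)*(s + 4)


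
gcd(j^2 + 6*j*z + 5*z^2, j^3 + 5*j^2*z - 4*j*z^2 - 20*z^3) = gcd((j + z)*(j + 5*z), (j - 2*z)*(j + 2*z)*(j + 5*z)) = j + 5*z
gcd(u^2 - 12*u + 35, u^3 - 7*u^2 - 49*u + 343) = u - 7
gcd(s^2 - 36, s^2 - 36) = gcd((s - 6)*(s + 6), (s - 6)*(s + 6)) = s^2 - 36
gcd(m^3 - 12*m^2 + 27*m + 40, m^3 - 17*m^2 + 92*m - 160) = m^2 - 13*m + 40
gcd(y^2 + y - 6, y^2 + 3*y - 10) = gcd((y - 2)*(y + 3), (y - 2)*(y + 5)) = y - 2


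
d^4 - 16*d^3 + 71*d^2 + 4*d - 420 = (d - 7)*(d - 6)*(d - 5)*(d + 2)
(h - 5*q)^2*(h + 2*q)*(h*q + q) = h^4*q - 8*h^3*q^2 + h^3*q + 5*h^2*q^3 - 8*h^2*q^2 + 50*h*q^4 + 5*h*q^3 + 50*q^4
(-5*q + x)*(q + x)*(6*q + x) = -30*q^3 - 29*q^2*x + 2*q*x^2 + x^3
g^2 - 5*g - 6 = (g - 6)*(g + 1)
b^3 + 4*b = b*(b - 2*I)*(b + 2*I)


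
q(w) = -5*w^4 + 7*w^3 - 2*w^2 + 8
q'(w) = -20*w^3 + 21*w^2 - 4*w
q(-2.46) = -291.42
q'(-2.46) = 434.66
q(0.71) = 8.23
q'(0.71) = 0.59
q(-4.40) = -2501.06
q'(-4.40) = 2127.84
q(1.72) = -6.06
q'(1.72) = -46.52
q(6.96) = -9461.75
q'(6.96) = -5753.64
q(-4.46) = -2631.18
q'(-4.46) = 2209.89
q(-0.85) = -0.35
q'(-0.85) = 30.86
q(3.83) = -703.95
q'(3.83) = -830.91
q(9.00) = -27856.00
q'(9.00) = -12915.00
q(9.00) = -27856.00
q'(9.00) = -12915.00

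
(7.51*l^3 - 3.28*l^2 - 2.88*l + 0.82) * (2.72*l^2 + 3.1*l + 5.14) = 20.4272*l^5 + 14.3594*l^4 + 20.5998*l^3 - 23.5568*l^2 - 12.2612*l + 4.2148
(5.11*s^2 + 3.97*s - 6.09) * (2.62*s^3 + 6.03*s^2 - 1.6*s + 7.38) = 13.3882*s^5 + 41.2147*s^4 - 0.192699999999995*s^3 - 5.3629*s^2 + 39.0426*s - 44.9442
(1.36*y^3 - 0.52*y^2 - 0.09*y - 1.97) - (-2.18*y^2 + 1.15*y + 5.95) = 1.36*y^3 + 1.66*y^2 - 1.24*y - 7.92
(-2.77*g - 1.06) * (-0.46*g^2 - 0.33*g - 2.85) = 1.2742*g^3 + 1.4017*g^2 + 8.2443*g + 3.021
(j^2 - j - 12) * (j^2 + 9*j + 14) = j^4 + 8*j^3 - 7*j^2 - 122*j - 168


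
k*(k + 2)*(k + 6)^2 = k^4 + 14*k^3 + 60*k^2 + 72*k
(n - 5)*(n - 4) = n^2 - 9*n + 20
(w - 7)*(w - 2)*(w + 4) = w^3 - 5*w^2 - 22*w + 56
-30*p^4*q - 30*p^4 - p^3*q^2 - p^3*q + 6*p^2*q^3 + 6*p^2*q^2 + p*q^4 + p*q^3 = (-2*p + q)*(3*p + q)*(5*p + q)*(p*q + p)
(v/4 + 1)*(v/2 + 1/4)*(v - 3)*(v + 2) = v^4/8 + 7*v^3/16 - 17*v^2/16 - 29*v/8 - 3/2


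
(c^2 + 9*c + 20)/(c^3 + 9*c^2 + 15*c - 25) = (c + 4)/(c^2 + 4*c - 5)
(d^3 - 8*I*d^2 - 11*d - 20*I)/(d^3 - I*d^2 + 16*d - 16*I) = (d^2 - 4*I*d + 5)/(d^2 + 3*I*d + 4)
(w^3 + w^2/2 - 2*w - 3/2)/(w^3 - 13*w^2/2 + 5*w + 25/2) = (2*w^2 - w - 3)/(2*w^2 - 15*w + 25)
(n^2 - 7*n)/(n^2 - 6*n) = (n - 7)/(n - 6)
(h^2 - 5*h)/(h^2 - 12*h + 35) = h/(h - 7)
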